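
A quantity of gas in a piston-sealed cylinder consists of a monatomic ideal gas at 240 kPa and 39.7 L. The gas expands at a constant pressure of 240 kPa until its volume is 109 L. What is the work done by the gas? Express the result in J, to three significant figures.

Isobaric: W = P ΔV.
W = (240 kPa)(109 − 39.7 L) = (240)(69.3) = 16632 J.

W ≈ 16600 J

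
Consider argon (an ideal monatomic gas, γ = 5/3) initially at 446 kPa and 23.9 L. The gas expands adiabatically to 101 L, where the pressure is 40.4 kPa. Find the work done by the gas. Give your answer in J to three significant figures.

Adiabatic: W = (P₁V₁ − P₂V₂)/(γ − 1) with γ = 5/3.
P₁V₁ = 10659 J, P₂V₂ = 4080 J.
W = (10659 − 4080) / 0.6667 = 9868 J.

W ≈ 9870 J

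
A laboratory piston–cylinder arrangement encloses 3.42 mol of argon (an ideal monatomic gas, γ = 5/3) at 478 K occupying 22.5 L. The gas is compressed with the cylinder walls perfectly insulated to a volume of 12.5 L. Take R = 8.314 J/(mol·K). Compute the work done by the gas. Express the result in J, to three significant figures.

Adiabatic: TV^(γ−1) = const with γ = 5/3.
T₂ = T₁ (V₁/V₂)^(γ−1) = 478 × (22.5/12.5)^0.667 = 478 × 1.48 = 707.3 K.
W_by = nCᵥ(T₁ − T₂) = (3.42)(12.47)(478 − 707.3) = -9780 J.

W ≈ -9780 J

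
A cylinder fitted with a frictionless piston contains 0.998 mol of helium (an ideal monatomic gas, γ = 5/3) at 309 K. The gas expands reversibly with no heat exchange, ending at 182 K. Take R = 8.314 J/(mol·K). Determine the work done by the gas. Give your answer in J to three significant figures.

W ≈ 1580 J

Adiabatic ⇒ Q = 0, so W_by = −ΔU = nCᵥ(T₁ − T₂).
Cᵥ = 3R/2 = 12.47 J/(mol·K).
W = (0.998)(12.47)(309 − 182) = 1581 J.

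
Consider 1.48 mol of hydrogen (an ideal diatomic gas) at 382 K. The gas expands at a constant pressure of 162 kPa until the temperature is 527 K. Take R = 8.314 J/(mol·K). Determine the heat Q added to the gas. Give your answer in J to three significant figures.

Q ≈ 6240 J

Isobaric: W = nRΔT = (1.48)(8.314)(145) = 1784 J.
ΔU = nCᵥΔT with Cᵥ = 5R/2: ΔU = (1.48)(20.79)(145) = 4460 J.
Q = ΔU + W = 4460 + 1784 = 6245 J.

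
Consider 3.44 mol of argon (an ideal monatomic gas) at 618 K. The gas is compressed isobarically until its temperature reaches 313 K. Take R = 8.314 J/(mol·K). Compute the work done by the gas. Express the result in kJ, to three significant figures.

W ≈ -8.72 kJ

Isobaric: W = P ΔV = nR ΔT.
W = (3.44)(8.314)(313 − 618) = -8723 J.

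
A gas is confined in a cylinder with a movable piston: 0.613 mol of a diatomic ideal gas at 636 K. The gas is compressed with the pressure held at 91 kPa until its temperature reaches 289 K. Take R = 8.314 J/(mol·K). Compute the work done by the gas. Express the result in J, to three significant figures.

Isobaric: W = P ΔV = nR ΔT.
W = (0.613)(8.314)(289 − 636) = -1768 J.

W ≈ -1770 J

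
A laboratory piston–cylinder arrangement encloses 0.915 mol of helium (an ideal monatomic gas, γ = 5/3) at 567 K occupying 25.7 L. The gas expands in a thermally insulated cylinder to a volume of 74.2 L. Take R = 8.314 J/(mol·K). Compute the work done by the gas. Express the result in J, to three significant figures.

W ≈ 3280 J

Adiabatic: TV^(γ−1) = const with γ = 5/3.
T₂ = T₁ (V₁/V₂)^(γ−1) = 567 × (25.7/74.2)^0.667 = 567 × 0.4932 = 279.6 K.
W_by = nCᵥ(T₁ − T₂) = (0.915)(12.47)(567 − 279.6) = 3279 J.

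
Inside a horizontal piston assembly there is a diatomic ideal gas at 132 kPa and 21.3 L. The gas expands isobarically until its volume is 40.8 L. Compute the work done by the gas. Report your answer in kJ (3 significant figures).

Isobaric: W = P ΔV.
W = (132 kPa)(40.8 − 21.3 L) = (132)(19.5) = 2574 J.

W ≈ 2.57 kJ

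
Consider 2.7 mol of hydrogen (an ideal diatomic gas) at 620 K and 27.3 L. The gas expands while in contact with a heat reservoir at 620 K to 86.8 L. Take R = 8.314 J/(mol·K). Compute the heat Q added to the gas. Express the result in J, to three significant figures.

Isothermal ⇒ ΔU = 0, so Q = W = nRT ln(V₂/V₁).
Q = (2.7)(8.314)(620) ln(86.8/27.3) = 13918 × 1.157 = 16099 J.

Q ≈ 16100 J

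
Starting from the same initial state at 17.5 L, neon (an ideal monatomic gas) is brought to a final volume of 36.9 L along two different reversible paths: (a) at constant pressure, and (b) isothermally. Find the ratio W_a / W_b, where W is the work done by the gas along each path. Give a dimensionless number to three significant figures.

W_a / W_b ≈ 1.49

Path (a) isobaric: W = P₁(V₂ − V₁) → W_a/(P₁V₁) = 1.109.
Path (b) isothermal: W = P₁V₁ ln(V₂/V₁) → W_b/(P₁V₁) = 0.746.
W_a / W_b = 1.109 / 0.746 = 1.486.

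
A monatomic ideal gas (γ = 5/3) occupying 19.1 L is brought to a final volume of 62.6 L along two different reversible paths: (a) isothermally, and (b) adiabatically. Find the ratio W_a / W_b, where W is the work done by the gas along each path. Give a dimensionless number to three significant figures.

Path (a) isothermal: W = P₁V₁ ln(V₂/V₁) → W_a/(P₁V₁) = 1.187.
Path (b) adiabatic: W = P₁V₁(1 − (V₁/V₂)^(γ−1))/(γ−1) → W_b/(P₁V₁) = 0.8202.
W_a / W_b = 1.187 / 0.8202 = 1.447.

W_a / W_b ≈ 1.45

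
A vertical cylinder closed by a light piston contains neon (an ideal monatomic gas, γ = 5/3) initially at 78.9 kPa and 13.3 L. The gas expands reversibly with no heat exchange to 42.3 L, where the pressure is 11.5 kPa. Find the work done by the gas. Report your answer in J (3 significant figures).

W ≈ 844 J

Adiabatic: W = (P₁V₁ − P₂V₂)/(γ − 1) with γ = 5/3.
P₁V₁ = 1049 J, P₂V₂ = 486.4 J.
W = (1049 − 486.4) / 0.6667 = 844.4 J.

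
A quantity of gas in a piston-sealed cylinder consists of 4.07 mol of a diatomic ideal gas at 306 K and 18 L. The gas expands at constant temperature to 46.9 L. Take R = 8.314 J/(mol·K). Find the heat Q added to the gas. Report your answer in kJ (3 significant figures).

Q ≈ 9.92 kJ

Isothermal ⇒ ΔU = 0, so Q = W = nRT ln(V₂/V₁).
Q = (4.07)(8.314)(306) ln(46.9/18) = 10354 × 0.9576 = 9916 J.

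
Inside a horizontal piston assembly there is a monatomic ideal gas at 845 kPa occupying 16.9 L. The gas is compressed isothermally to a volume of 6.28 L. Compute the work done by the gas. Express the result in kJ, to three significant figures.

W ≈ -14.1 kJ

Isothermal: W = nRT ln(V₂/V₁) = P₁V₁ ln(V₂/V₁).
P₁V₁ = (845 kPa)(16.9 L) = 14280 J.
W = 14280 × ln(6.28/16.9) = 14280 × -0.9899
W_by_gas = -14137 J.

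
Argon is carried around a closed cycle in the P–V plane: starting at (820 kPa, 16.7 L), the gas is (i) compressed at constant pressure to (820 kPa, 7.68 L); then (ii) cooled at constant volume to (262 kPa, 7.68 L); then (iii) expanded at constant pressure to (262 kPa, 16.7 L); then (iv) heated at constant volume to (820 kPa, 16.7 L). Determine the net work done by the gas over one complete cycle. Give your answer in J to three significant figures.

W_net ≈ -5030 J

Constant-volume legs do no work.
W(i) = (820)(7.68 − 16.7) = -7396 J; W(iii) = (262)(16.7 − 7.68) = 2363 J.
W_net = -7396 + 2363 = -5033 J (the counter-clockwise enclosed area).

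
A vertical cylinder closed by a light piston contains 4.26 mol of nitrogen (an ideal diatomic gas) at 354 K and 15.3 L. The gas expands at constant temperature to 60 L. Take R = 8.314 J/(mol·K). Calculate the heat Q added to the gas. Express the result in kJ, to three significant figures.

Q ≈ 17.1 kJ

Isothermal ⇒ ΔU = 0, so Q = W = nRT ln(V₂/V₁).
Q = (4.26)(8.314)(354) ln(60/15.3) = 12538 × 1.366 = 17133 J.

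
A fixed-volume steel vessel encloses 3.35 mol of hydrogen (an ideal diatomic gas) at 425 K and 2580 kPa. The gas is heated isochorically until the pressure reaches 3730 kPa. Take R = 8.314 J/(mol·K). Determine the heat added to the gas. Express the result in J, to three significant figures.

Constant volume ⇒ W = 0, so Q = ΔU = nCᵥΔT with Cᵥ = 5R/2 = 20.79 J/(mol·K).
At constant V, T₂/T₁ = P₂/P₁ ⇒ ΔT = T₁(P₂/P₁ − 1) = 425·(3730/2580 − 1) = 189.4 K.
ΔU = (3.35)(20.79)(189.4) = 13191 J.

Q ≈ 13200 J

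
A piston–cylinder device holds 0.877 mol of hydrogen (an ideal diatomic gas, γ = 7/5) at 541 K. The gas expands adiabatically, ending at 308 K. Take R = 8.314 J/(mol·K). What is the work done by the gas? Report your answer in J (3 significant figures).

Adiabatic ⇒ Q = 0, so W_by = −ΔU = nCᵥ(T₁ − T₂).
Cᵥ = 5R/2 = 20.79 J/(mol·K).
W = (0.877)(20.79)(541 − 308) = 4247 J.

W ≈ 4250 J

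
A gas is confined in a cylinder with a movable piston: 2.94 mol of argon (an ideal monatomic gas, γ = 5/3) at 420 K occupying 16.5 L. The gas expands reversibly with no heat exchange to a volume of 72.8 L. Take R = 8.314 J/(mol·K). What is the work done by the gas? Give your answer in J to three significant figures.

W ≈ 9670 J

Adiabatic: TV^(γ−1) = const with γ = 5/3.
T₂ = T₁ (V₁/V₂)^(γ−1) = 420 × (16.5/72.8)^0.667 = 420 × 0.3717 = 156.1 K.
W_by = nCᵥ(T₁ − T₂) = (2.94)(12.47)(420 − 156.1) = 9675 J.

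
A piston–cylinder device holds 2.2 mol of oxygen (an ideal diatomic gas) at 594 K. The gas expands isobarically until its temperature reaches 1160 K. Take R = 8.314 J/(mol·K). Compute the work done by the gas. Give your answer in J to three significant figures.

Isobaric: W = P ΔV = nR ΔT.
W = (2.2)(8.314)(1160 − 594) = 10353 J.

W ≈ 10400 J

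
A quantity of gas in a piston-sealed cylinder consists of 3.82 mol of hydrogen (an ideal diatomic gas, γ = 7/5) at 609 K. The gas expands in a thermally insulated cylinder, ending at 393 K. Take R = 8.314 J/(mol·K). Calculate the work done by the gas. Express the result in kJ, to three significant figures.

Adiabatic ⇒ Q = 0, so W_by = −ΔU = nCᵥ(T₁ − T₂).
Cᵥ = 5R/2 = 20.79 J/(mol·K).
W = (3.82)(20.79)(609 − 393) = 17150 J.

W ≈ 17.2 kJ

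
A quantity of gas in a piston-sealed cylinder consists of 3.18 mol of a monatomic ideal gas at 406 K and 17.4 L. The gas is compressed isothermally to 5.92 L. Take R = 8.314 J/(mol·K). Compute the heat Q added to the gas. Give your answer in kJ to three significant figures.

Isothermal ⇒ ΔU = 0, so Q = W = nRT ln(V₂/V₁).
Q = (3.18)(8.314)(406) ln(5.92/17.4) = 10734 × -1.078 = -11573 J.

Q ≈ -11.6 kJ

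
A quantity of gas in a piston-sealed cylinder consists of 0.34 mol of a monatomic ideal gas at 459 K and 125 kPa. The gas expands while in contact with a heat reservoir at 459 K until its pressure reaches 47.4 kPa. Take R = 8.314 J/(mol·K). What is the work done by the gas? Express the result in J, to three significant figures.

W ≈ 1260 J

Isothermal process: W = nRT ln(V₂/V₁) = nRT ln(P₁/P₂).
W = (0.34)(8.314)(459) × ln(125/47.4)
  = 1297 × ln(2.637) = 1297 × 0.9697
W_by_gas = 1258 J.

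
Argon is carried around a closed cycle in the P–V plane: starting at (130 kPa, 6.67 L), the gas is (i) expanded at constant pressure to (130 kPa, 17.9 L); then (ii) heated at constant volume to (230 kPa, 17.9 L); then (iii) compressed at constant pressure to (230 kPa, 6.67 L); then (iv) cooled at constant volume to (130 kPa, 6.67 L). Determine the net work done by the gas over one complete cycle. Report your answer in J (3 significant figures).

W_net ≈ -1120 J

Constant-volume legs do no work.
W(i) = (130)(17.9 − 6.67) = 1460 J; W(iii) = (230)(6.67 − 17.9) = -2583 J.
W_net = 1460 − 2583 = -1123 J (the counter-clockwise enclosed area).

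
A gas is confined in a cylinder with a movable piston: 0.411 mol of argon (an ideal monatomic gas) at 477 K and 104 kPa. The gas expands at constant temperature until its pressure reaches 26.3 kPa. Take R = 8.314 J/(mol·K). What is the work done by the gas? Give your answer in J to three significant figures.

W ≈ 2240 J

Isothermal process: W = nRT ln(V₂/V₁) = nRT ln(P₁/P₂).
W = (0.411)(8.314)(477) × ln(104/26.3)
  = 1630 × ln(3.954) = 1630 × 1.375
W_by_gas = 2241 J.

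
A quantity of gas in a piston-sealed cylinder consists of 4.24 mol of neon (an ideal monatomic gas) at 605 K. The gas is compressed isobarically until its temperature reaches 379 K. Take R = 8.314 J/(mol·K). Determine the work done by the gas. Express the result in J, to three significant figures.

W ≈ -7970 J

Isobaric: W = P ΔV = nR ΔT.
W = (4.24)(8.314)(379 − 605) = -7967 J.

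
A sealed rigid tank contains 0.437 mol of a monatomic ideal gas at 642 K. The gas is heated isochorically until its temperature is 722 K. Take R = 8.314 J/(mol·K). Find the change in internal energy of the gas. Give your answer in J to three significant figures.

Constant volume ⇒ W = 0, so Q = ΔU = nCᵥΔT with Cᵥ = 3R/2 = 12.47 J/(mol·K).
ΔU = (0.437)(12.47)(722 − 642) = 436 J.

ΔU ≈ 436 J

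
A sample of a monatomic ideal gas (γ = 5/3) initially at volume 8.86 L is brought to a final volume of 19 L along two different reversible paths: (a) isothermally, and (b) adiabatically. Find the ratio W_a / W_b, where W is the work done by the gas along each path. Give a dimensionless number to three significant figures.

W_a / W_b ≈ 1.28

Path (a) isothermal: W = P₁V₁ ln(V₂/V₁) → W_a/(P₁V₁) = 0.7629.
Path (b) adiabatic: W = P₁V₁(1 − (V₁/V₂)^(γ−1))/(γ−1) → W_b/(P₁V₁) = 0.598.
W_a / W_b = 0.7629 / 0.598 = 1.276.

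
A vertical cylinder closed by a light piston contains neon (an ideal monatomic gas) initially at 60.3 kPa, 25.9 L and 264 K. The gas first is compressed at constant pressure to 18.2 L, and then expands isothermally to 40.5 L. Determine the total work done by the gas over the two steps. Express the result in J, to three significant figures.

Step 1 (isobaric): W = PΔV = (60.3 kPa)(18.2 − 25.9 L) = -464.3 J.
After step 1: P = 60.3 kPa, V = 18.2 L, T = 185.5 K.
Step 2 (isothermal): W = P₁V₁ ln(V₂/V₁) = (1097) ln(40.5/18.2) = 877.8 J.
W_total = -464.3 + 877.8 = 413.5 J.

W_total ≈ 414 J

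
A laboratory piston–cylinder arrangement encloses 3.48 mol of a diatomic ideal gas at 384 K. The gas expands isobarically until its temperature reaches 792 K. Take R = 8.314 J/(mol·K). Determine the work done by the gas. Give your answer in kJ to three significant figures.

Isobaric: W = P ΔV = nR ΔT.
W = (3.48)(8.314)(792 − 384) = 11805 J.

W ≈ 11.8 kJ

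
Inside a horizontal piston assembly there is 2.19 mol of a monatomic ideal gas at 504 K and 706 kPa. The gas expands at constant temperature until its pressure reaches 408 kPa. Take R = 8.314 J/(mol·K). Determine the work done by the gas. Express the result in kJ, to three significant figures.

Isothermal process: W = nRT ln(V₂/V₁) = nRT ln(P₁/P₂).
W = (2.19)(8.314)(504) × ln(706/408)
  = 9177 × ln(1.73) = 9177 × 0.5483
W_by_gas = 5032 J.

W ≈ 5.03 kJ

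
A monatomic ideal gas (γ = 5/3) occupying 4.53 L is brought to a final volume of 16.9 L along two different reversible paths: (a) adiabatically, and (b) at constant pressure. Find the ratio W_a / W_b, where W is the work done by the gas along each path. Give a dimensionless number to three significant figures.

W_a / W_b ≈ 0.321

Path (a) adiabatic: W = P₁V₁(1 − (V₁/V₂)^(γ−1))/(γ−1) → W_a/(P₁V₁) = 0.8764.
Path (b) isobaric: W = P₁(V₂ − V₁) → W_b/(P₁V₁) = 2.731.
W_a / W_b = 0.8764 / 2.731 = 0.3209.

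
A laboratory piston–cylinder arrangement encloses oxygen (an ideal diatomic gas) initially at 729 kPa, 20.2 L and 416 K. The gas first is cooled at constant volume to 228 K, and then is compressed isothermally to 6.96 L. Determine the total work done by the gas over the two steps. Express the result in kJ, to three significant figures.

W_total ≈ -8.60 kJ

Step 1 (isochoric): W = 0 (constant volume).
After step 1: P = 399.5 kPa (V unchanged).
Step 2 (isothermal): W = P₁V₁ ln(V₂/V₁) = (8071) ln(6.96/20.2) = -8600 J.
W_total = 0 − 8600 = -8600 J.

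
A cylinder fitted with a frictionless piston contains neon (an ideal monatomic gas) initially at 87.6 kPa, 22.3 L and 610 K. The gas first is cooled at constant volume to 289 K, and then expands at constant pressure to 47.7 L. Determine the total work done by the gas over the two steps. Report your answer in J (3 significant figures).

Step 1 (isochoric): W = 0 (constant volume).
After step 1: P = 41.5 kPa (V unchanged).
Step 2 (isobaric): W = PΔV = (41.5 kPa)(47.7 − 22.3 L) = 1054 J.
W_total = 0 + 1054 = 1054 J.

W_total ≈ 1050 J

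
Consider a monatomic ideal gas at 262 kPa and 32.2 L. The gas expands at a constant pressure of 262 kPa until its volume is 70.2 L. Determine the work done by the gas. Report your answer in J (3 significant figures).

W ≈ 9960 J

Isobaric: W = P ΔV.
W = (262 kPa)(70.2 − 32.2 L) = (262)(38) = 9956 J.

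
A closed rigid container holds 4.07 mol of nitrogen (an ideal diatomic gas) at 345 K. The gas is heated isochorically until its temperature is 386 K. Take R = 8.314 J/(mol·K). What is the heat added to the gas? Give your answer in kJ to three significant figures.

Constant volume ⇒ W = 0, so Q = ΔU = nCᵥΔT with Cᵥ = 5R/2 = 20.79 J/(mol·K).
ΔU = (4.07)(20.79)(386 − 345) = 3468 J.

Q ≈ 3.47 kJ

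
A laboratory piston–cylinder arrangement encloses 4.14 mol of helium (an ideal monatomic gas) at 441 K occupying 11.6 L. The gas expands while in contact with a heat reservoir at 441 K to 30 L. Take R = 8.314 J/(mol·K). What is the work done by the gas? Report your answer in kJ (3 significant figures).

Isothermal: W = nRT ln(V₂/V₁).
W = (4.14)(8.314)(441) × ln(30/11.6)
  = 15179 × 0.9502
W_by_gas = 14423 J.

W ≈ 14.4 kJ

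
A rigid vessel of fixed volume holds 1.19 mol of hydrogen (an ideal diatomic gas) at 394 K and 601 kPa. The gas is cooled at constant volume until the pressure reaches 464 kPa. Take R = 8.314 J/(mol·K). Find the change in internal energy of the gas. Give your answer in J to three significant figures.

Constant volume ⇒ W = 0, so Q = ΔU = nCᵥΔT with Cᵥ = 5R/2 = 20.79 J/(mol·K).
At constant V, T₂/T₁ = P₂/P₁ ⇒ ΔT = T₁(P₂/P₁ − 1) = 394·(464/601 − 1) = -89.81 K.
ΔU = (1.19)(20.79)(-89.81) = -2221 J.

ΔU ≈ -2220 J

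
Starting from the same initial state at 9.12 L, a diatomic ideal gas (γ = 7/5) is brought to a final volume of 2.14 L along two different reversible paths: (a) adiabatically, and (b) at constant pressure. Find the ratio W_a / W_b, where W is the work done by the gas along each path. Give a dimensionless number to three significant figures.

W_a / W_b ≈ 2.57

Path (a) adiabatic: W = P₁V₁(1 − (V₁/V₂)^(γ−1))/(γ−1) → W_a/(P₁V₁) = -1.964.
Path (b) isobaric: W = P₁(V₂ − V₁) → W_b/(P₁V₁) = -0.7654.
W_a / W_b = -1.964 / -0.7654 = 2.567.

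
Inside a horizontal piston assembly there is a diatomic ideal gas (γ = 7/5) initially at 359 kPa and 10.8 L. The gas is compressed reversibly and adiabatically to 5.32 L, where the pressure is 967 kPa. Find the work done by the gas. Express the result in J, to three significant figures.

Adiabatic: W = (P₁V₁ − P₂V₂)/(γ − 1) with γ = 7/5.
P₁V₁ = 3877 J, P₂V₂ = 5144 J.
W = (3877 − 5144) / 0.4 = -3168 J.

W ≈ -3170 J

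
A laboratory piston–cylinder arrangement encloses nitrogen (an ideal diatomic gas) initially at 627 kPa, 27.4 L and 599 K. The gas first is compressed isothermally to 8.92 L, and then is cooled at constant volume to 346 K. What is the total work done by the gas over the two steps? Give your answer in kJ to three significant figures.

W_total ≈ -19.3 kJ

Step 1 (isothermal): W = P₁V₁ ln(V₂/V₁) = (17180) ln(8.92/27.4) = -19280 J.
Step 2 (isochoric): W = 0 (constant volume).
W_total = -19280 + 0 = -19280 J.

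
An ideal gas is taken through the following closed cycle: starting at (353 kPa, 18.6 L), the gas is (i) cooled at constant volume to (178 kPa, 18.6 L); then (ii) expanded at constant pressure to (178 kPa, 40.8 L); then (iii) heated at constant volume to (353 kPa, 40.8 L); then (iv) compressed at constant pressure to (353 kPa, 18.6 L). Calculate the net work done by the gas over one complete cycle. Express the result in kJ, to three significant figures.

W_net ≈ -3.88 kJ

Constant-volume legs do no work.
W(ii) = (178)(40.8 − 18.6) = 3952 J; W(iv) = (353)(18.6 − 40.8) = -7837 J.
W_net = 3952 − 7837 = -3885 J (the counter-clockwise enclosed area).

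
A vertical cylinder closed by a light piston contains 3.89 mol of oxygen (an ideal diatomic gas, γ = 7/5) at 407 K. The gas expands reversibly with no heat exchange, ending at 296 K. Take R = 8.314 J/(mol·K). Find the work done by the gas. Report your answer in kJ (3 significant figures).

W ≈ 8.97 kJ

Adiabatic ⇒ Q = 0, so W_by = −ΔU = nCᵥ(T₁ − T₂).
Cᵥ = 5R/2 = 20.79 J/(mol·K).
W = (3.89)(20.79)(407 − 296) = 8975 J.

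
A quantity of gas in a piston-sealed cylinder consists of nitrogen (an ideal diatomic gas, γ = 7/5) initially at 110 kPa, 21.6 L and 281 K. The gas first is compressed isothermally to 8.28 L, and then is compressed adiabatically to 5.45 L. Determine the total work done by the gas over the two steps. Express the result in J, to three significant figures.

Step 1 (isothermal): W = P₁V₁ ln(V₂/V₁) = (2376) ln(8.28/21.6) = -2278 J.
After step 1: P = 287 kPa, V = 8.28 L, T = 281 K.
Step 2 (adiabatic): W = (P₁V₁ − P₂V₂)/(γ−1) = (2376 − 2809)/0.4 = -1082 J.
W_total = -2278 − 1082 = -3360 J.

W_total ≈ -3360 J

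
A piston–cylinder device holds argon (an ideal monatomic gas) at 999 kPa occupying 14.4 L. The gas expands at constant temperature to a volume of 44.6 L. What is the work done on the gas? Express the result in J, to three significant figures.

Isothermal: W = nRT ln(V₂/V₁) = P₁V₁ ln(V₂/V₁).
P₁V₁ = (999 kPa)(14.4 L) = 14386 J.
W = 14386 × ln(44.6/14.4) = 14386 × 1.131
W_by_gas = 16263 J; work on gas = −W_by = -16263 J.

W ≈ -16300 J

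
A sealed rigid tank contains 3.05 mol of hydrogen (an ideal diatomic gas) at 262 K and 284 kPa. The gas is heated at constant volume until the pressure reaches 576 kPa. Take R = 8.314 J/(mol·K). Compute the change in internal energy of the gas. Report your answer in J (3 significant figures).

ΔU ≈ 17100 J

Constant volume ⇒ W = 0, so Q = ΔU = nCᵥΔT with Cᵥ = 5R/2 = 20.79 J/(mol·K).
At constant V, T₂/T₁ = P₂/P₁ ⇒ ΔT = T₁(P₂/P₁ − 1) = 262·(576/284 − 1) = 269.4 K.
ΔU = (3.05)(20.79)(269.4) = 17077 J.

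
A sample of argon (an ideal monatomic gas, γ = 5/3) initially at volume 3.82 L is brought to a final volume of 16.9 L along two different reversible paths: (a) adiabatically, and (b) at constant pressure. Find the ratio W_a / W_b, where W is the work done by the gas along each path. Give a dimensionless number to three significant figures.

W_a / W_b ≈ 0.276

Path (a) adiabatic: W = P₁V₁(1 − (V₁/V₂)^(γ−1))/(γ−1) → W_a/(P₁V₁) = 0.9434.
Path (b) isobaric: W = P₁(V₂ − V₁) → W_b/(P₁V₁) = 3.424.
W_a / W_b = 0.9434 / 3.424 = 0.2755.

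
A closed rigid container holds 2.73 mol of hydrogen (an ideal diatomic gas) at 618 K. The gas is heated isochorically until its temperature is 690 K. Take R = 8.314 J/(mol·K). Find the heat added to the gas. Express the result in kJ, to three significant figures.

Q ≈ 4.09 kJ

Constant volume ⇒ W = 0, so Q = ΔU = nCᵥΔT with Cᵥ = 5R/2 = 20.79 J/(mol·K).
ΔU = (2.73)(20.79)(690 − 618) = 4085 J.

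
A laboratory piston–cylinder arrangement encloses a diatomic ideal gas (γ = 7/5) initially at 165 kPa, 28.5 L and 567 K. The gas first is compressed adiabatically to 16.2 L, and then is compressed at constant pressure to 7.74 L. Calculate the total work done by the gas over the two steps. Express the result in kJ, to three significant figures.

W_total ≈ -6.06 kJ

Step 1 (adiabatic): W = (P₁V₁ − P₂V₂)/(γ−1) = (4702 − 5895)/0.4 = -2980 J.
After step 1: P = 363.9 kPa, V = 16.2 L, T = 710.7 K.
Step 2 (isobaric): W = PΔV = (363.9 kPa)(7.74 − 16.2 L) = -3078 J.
W_total = -2980 − 3078 = -6059 J.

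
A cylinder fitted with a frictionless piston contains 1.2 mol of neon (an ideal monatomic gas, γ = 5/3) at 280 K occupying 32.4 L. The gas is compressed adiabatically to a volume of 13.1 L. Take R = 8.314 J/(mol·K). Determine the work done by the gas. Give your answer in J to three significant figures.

Adiabatic: TV^(γ−1) = const with γ = 5/3.
T₂ = T₁ (V₁/V₂)^(γ−1) = 280 × (32.4/13.1)^0.667 = 280 × 1.829 = 512.1 K.
W_by = nCᵥ(T₁ − T₂) = (1.2)(12.47)(280 − 512.1) = -3473 J.

W ≈ -3470 J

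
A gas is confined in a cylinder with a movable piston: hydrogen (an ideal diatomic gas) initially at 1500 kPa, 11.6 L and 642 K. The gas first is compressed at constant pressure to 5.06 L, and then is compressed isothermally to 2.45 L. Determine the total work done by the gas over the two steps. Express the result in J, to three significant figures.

W_total ≈ -15300 J

Step 1 (isobaric): W = PΔV = (1500 kPa)(5.06 − 11.6 L) = -9810 J.
After step 1: P = 1500 kPa, V = 5.06 L, T = 280 K.
Step 2 (isothermal): W = P₁V₁ ln(V₂/V₁) = (7590) ln(2.45/5.06) = -5505 J.
W_total = -9810 − 5505 = -15315 J.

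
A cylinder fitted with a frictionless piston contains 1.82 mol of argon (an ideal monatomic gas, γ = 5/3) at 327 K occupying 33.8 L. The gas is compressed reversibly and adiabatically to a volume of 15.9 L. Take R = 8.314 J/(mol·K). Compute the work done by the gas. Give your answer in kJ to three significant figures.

Adiabatic: TV^(γ−1) = const with γ = 5/3.
T₂ = T₁ (V₁/V₂)^(γ−1) = 327 × (33.8/15.9)^0.667 = 327 × 1.653 = 540.6 K.
W_by = nCᵥ(T₁ − T₂) = (1.82)(12.47)(327 − 540.6) = -4849 J.

W ≈ -4.85 kJ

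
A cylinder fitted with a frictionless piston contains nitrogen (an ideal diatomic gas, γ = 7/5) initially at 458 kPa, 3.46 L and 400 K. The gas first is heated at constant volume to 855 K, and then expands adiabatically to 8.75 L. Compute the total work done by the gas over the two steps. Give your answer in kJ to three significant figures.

Step 1 (isochoric): W = 0 (constant volume).
After step 1: P = 979 kPa (V unchanged).
Step 2 (adiabatic): W = (P₁V₁ − P₂V₂)/(γ−1) = (3387 − 2337)/0.4 = 2625 J.
W_total = 0 + 2625 = 2625 J.

W_total ≈ 2.63 kJ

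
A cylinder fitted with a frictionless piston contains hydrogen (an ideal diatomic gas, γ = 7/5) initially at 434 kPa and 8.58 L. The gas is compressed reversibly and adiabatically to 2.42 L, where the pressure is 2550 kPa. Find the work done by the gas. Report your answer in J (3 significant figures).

Adiabatic: W = (P₁V₁ − P₂V₂)/(γ − 1) with γ = 7/5.
P₁V₁ = 3724 J, P₂V₂ = 6171 J.
W = (3724 − 6171) / 0.4 = -6118 J.

W ≈ -6120 J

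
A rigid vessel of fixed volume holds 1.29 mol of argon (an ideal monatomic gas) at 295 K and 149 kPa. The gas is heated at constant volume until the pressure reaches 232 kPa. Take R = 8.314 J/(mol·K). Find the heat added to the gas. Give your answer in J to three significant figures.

Constant volume ⇒ W = 0, so Q = ΔU = nCᵥΔT with Cᵥ = 3R/2 = 12.47 J/(mol·K).
At constant V, T₂/T₁ = P₂/P₁ ⇒ ΔT = T₁(P₂/P₁ − 1) = 295·(232/149 − 1) = 164.3 K.
ΔU = (1.29)(12.47)(164.3) = 2644 J.

Q ≈ 2640 J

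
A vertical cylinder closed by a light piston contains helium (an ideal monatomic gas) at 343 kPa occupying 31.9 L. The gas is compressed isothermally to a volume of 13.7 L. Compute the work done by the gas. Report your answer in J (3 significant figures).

W ≈ -9250 J

Isothermal: W = nRT ln(V₂/V₁) = P₁V₁ ln(V₂/V₁).
P₁V₁ = (343 kPa)(31.9 L) = 10942 J.
W = 10942 × ln(13.7/31.9) = 10942 × -0.8452
W_by_gas = -9248 J.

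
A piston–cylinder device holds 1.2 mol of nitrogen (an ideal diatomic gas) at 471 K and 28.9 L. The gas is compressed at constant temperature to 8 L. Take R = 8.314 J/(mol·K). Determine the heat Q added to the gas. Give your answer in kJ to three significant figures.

Isothermal ⇒ ΔU = 0, so Q = W = nRT ln(V₂/V₁).
Q = (1.2)(8.314)(471) ln(8/28.9) = 4699 × -1.284 = -6035 J.

Q ≈ -6.04 kJ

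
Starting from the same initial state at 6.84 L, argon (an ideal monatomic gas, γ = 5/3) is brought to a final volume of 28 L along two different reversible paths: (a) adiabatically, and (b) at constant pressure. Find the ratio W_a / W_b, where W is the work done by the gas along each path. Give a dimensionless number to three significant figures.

W_a / W_b ≈ 0.295

Path (a) adiabatic: W = P₁V₁(1 − (V₁/V₂)^(γ−1))/(γ−1) → W_a/(P₁V₁) = 0.9138.
Path (b) isobaric: W = P₁(V₂ − V₁) → W_b/(P₁V₁) = 3.094.
W_a / W_b = 0.9138 / 3.094 = 0.2954.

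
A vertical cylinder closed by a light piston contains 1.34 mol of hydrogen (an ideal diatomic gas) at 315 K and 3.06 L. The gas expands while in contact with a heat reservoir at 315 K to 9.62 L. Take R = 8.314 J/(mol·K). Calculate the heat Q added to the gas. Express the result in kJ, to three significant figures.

Isothermal ⇒ ΔU = 0, so Q = W = nRT ln(V₂/V₁).
Q = (1.34)(8.314)(315) ln(9.62/3.06) = 3509 × 1.145 = 4020 J.

Q ≈ 4.02 kJ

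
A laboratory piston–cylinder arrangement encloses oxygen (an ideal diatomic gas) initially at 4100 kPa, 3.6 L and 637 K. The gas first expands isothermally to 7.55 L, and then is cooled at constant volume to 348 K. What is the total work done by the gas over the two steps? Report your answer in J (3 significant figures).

W_total ≈ 10900 J

Step 1 (isothermal): W = P₁V₁ ln(V₂/V₁) = (14760) ln(7.55/3.6) = 10931 J.
Step 2 (isochoric): W = 0 (constant volume).
W_total = 10931 + 0 = 10931 J.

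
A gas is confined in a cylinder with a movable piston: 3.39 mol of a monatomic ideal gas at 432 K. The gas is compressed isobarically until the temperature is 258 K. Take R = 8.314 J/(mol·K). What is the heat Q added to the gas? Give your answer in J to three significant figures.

Q ≈ -12300 J

Isobaric: W = nRΔT = (3.39)(8.314)(-174) = -4904 J.
ΔU = nCᵥΔT with Cᵥ = 3R/2: ΔU = (3.39)(12.47)(-174) = -7356 J.
Q = ΔU + W = -7356 − 4904 = -12260 J.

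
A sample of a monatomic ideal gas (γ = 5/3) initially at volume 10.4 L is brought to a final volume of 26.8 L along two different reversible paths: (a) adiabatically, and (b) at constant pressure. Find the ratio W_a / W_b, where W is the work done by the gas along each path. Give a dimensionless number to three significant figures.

Path (a) adiabatic: W = P₁V₁(1 − (V₁/V₂)^(γ−1))/(γ−1) → W_a/(P₁V₁) = 0.702.
Path (b) isobaric: W = P₁(V₂ − V₁) → W_b/(P₁V₁) = 1.577.
W_a / W_b = 0.702 / 1.577 = 0.4451.

W_a / W_b ≈ 0.445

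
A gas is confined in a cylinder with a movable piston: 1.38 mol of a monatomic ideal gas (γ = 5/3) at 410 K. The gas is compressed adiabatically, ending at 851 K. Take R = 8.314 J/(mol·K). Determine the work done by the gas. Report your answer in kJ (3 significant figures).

Adiabatic ⇒ Q = 0, so W_by = −ΔU = nCᵥ(T₁ − T₂).
Cᵥ = 3R/2 = 12.47 J/(mol·K).
W = (1.38)(12.47)(410 − 851) = -7590 J.

W ≈ -7.59 kJ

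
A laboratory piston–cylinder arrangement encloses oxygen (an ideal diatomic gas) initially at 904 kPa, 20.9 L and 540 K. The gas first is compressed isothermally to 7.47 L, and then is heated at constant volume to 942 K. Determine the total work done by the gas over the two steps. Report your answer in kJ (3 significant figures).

Step 1 (isothermal): W = P₁V₁ ln(V₂/V₁) = (18894) ln(7.47/20.9) = -19439 J.
Step 2 (isochoric): W = 0 (constant volume).
W_total = -19439 + 0 = -19439 J.

W_total ≈ -19.4 kJ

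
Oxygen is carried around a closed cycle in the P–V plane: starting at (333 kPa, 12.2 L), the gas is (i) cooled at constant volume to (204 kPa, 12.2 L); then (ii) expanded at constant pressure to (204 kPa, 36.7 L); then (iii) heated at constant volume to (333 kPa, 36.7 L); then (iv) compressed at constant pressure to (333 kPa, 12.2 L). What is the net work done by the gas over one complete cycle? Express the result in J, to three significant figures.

Constant-volume legs do no work.
W(ii) = (204)(36.7 − 12.2) = 4998 J; W(iv) = (333)(12.2 − 36.7) = -8159 J.
W_net = 4998 − 8159 = -3160 J (the counter-clockwise enclosed area).

W_net ≈ -3160 J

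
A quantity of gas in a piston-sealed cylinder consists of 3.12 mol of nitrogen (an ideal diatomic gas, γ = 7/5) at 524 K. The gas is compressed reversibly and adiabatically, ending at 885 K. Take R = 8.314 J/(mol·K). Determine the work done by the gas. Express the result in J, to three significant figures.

Adiabatic ⇒ Q = 0, so W_by = −ΔU = nCᵥ(T₁ − T₂).
Cᵥ = 5R/2 = 20.79 J/(mol·K).
W = (3.12)(20.79)(524 − 885) = -23411 J.

W ≈ -23400 J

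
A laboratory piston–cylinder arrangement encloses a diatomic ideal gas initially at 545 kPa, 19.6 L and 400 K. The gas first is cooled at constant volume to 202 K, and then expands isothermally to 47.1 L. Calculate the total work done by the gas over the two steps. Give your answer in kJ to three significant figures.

W_total ≈ 4.73 kJ

Step 1 (isochoric): W = 0 (constant volume).
After step 1: P = 275.2 kPa (V unchanged).
Step 2 (isothermal): W = P₁V₁ ln(V₂/V₁) = (5394) ln(47.1/19.6) = 4730 J.
W_total = 0 + 4730 = 4730 J.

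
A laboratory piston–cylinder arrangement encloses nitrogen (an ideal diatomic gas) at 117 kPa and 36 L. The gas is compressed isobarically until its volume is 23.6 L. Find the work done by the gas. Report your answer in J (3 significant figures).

W ≈ -1450 J

Isobaric: W = P ΔV.
W = (117 kPa)(23.6 − 36 L) = (117)(-12.4) = -1451 J.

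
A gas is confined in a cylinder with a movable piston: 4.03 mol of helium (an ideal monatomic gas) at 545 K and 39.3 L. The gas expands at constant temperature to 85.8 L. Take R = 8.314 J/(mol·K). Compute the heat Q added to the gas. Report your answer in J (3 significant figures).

Isothermal ⇒ ΔU = 0, so Q = W = nRT ln(V₂/V₁).
Q = (4.03)(8.314)(545) ln(85.8/39.3) = 18260 × 0.7808 = 14258 J.

Q ≈ 14300 J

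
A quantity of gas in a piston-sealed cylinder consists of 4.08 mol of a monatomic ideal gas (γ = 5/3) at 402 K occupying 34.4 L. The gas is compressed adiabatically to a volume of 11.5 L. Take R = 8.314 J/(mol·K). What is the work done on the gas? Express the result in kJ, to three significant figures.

Adiabatic: TV^(γ−1) = const with γ = 5/3.
T₂ = T₁ (V₁/V₂)^(γ−1) = 402 × (34.4/11.5)^0.667 = 402 × 2.076 = 834.6 K.
W_by = nCᵥ(T₁ − T₂) = (4.08)(12.47)(402 − 834.6) = -22010 J.
Work on gas = −W_by = 22010 J.

W ≈ 22.0 kJ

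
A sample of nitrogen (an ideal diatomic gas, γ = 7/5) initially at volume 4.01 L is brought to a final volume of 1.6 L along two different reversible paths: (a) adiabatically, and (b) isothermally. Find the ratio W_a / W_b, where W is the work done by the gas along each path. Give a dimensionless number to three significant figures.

W_a / W_b ≈ 1.21

Path (a) adiabatic: W = P₁V₁(1 − (V₁/V₂)^(γ−1))/(γ−1) → W_a/(P₁V₁) = -1.11.
Path (b) isothermal: W = P₁V₁ ln(V₂/V₁) → W_b/(P₁V₁) = -0.9188.
W_a / W_b = -1.11 / -0.9188 = 1.208.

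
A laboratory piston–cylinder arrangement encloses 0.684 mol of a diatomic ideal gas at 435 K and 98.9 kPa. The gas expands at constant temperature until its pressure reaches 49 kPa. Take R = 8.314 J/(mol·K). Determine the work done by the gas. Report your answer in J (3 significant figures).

Isothermal process: W = nRT ln(V₂/V₁) = nRT ln(P₁/P₂).
W = (0.684)(8.314)(435) × ln(98.9/49)
  = 2474 × ln(2.018) = 2474 × 0.7023
W_by_gas = 1737 J.

W ≈ 1740 J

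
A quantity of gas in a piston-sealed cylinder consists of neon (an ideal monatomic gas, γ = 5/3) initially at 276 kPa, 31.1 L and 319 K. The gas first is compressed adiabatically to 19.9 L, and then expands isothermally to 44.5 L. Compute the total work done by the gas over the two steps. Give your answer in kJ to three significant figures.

W_total ≈ 4.84 kJ

Step 1 (adiabatic): W = (P₁V₁ − P₂V₂)/(γ−1) = (8584 − 11560)/0.667 = -4464 J.
After step 1: P = 580.9 kPa, V = 19.9 L, T = 429.6 K.
Step 2 (isothermal): W = P₁V₁ ln(V₂/V₁) = (11560) ln(44.5/19.9) = 9303 J.
W_total = -4464 + 9303 = 4839 J.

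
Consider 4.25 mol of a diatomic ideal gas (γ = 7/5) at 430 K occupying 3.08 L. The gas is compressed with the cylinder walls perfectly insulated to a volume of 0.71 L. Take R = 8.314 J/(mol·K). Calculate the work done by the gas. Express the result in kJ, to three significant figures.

W ≈ -30.3 kJ

Adiabatic: TV^(γ−1) = const with γ = 7/5.
T₂ = T₁ (V₁/V₂)^(γ−1) = 430 × (3.08/0.71)^0.4 = 430 × 1.799 = 773.4 K.
W_by = nCᵥ(T₁ − T₂) = (4.25)(20.79)(430 − 773.4) = -30332 J.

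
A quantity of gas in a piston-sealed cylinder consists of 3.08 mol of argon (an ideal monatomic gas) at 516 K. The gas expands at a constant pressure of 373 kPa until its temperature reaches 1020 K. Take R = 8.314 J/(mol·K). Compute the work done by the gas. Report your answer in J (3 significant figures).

Isobaric: W = P ΔV = nR ΔT.
W = (3.08)(8.314)(1020 − 516) = 12906 J.

W ≈ 12900 J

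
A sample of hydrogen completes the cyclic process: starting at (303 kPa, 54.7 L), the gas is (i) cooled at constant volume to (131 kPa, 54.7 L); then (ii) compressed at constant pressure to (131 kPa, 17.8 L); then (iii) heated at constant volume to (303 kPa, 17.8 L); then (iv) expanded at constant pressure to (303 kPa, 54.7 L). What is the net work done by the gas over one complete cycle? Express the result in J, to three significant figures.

Constant-volume legs do no work.
W(ii) = (131)(17.8 − 54.7) = -4834 J; W(iv) = (303)(54.7 − 17.8) = 11181 J.
W_net = -4834 + 11181 = 6347 J (the clockwise enclosed area).

W_net ≈ 6350 J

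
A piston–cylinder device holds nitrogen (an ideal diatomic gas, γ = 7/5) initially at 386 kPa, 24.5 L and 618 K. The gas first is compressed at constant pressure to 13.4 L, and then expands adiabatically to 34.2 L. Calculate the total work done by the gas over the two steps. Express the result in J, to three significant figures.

Step 1 (isobaric): W = PΔV = (386 kPa)(13.4 − 24.5 L) = -4285 J.
After step 1: P = 386 kPa, V = 13.4 L, T = 338 K.
Step 2 (adiabatic): W = (P₁V₁ − P₂V₂)/(γ−1) = (5172 − 3556)/0.4 = 4042 J.
W_total = -4285 + 4042 = -242.8 J.

W_total ≈ -243 J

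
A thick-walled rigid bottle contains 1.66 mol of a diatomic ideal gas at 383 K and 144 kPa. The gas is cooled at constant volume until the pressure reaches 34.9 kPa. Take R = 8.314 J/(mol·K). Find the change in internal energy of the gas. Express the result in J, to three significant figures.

Constant volume ⇒ W = 0, so Q = ΔU = nCᵥΔT with Cᵥ = 5R/2 = 20.79 J/(mol·K).
At constant V, T₂/T₁ = P₂/P₁ ⇒ ΔT = T₁(P₂/P₁ − 1) = 383·(34.9/144 − 1) = -290.2 K.
ΔU = (1.66)(20.79)(-290.2) = -10012 J.

ΔU ≈ -10000 J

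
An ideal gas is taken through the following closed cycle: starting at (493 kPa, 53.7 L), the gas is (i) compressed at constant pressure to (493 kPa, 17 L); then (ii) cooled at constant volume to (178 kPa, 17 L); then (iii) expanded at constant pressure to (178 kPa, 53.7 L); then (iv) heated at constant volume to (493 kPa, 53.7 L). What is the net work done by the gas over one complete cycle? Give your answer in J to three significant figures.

W_net ≈ -11600 J

Constant-volume legs do no work.
W(i) = (493)(17 − 53.7) = -18093 J; W(iii) = (178)(53.7 − 17) = 6533 J.
W_net = -18093 + 6533 = -11561 J (the counter-clockwise enclosed area).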